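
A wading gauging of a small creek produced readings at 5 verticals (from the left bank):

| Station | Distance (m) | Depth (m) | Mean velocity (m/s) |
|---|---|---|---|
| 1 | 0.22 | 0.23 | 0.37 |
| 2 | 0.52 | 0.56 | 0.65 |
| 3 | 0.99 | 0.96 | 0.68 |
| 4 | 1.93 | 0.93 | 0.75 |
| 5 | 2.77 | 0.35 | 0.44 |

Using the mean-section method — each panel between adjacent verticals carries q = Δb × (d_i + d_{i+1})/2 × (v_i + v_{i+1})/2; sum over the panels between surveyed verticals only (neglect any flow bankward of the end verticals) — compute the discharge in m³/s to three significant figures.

1.25 m³/s

Panel 1-2: Δb = 0.3 m, d̄ = (0.23+0.56)/2 = 0.395, v̄ = (0.37+0.65)/2 = 0.51 → q = 0.3×0.395×0.51 = 0.06044 m³/s
Panel 2-3: Δb = 0.47 m, d̄ = (0.56+0.96)/2 = 0.76, v̄ = (0.65+0.68)/2 = 0.665 → q = 0.47×0.76×0.665 = 0.2375 m³/s
Panel 3-4: Δb = 0.94 m, d̄ = (0.96+0.93)/2 = 0.945, v̄ = (0.68+0.75)/2 = 0.715 → q = 0.94×0.945×0.715 = 0.6351 m³/s
Panel 4-5: Δb = 0.84 m, d̄ = (0.93+0.35)/2 = 0.64, v̄ = (0.75+0.44)/2 = 0.595 → q = 0.84×0.64×0.595 = 0.3199 m³/s
Q = Σ q = 1.253 m³/s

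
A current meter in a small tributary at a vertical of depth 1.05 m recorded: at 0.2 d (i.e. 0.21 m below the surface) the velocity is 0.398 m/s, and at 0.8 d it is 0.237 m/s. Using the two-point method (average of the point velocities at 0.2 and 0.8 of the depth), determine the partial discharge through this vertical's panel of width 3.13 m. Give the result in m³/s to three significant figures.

1.04 m³/s

v̄ = (0.398 + 0.237) / 2 = 0.3175 m/s
q = v̄ × d × w = 0.3175 × 1.05 × 3.13 = 1.043 m³/s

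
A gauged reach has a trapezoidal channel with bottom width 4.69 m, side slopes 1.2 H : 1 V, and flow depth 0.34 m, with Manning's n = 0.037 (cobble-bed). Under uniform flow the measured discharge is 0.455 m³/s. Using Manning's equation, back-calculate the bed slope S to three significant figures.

A = (b + z·y)·y = (4.69 + 1.2×0.34)×0.34 = 1.733 m²
P = b + 2y√(1+z²) = 4.69 + 2×0.34×√(1+1.2²) = 5.752 m
R = A/P = 1.733/5.752 = 0.3013 m
S = (Q·n / (1·A·R^(2/3)))² = (0.455×0.037 / (1×1.733×0.4495))² = 0.0004670

0.000467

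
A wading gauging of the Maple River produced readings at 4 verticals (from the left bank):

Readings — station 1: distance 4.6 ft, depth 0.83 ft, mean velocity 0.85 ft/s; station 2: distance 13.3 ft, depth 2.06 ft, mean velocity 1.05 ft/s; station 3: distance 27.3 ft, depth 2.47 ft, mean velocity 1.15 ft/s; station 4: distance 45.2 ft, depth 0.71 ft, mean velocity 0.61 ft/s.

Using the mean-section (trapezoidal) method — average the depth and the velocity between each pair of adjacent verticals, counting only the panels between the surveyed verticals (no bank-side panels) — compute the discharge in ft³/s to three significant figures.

Panel 1-2: Δb = 8.7 ft, d̄ = (0.83+2.06)/2 = 1.445, v̄ = (0.85+1.05)/2 = 0.95 → q = 8.7×1.445×0.95 = 11.94 ft³/s
Panel 2-3: Δb = 14 ft, d̄ = (2.06+2.47)/2 = 2.265, v̄ = (1.05+1.15)/2 = 1.1 → q = 14×2.265×1.1 = 34.88 ft³/s
Panel 3-4: Δb = 17.9 ft, d̄ = (2.47+0.71)/2 = 1.59, v̄ = (1.15+0.61)/2 = 0.88 → q = 17.9×1.59×0.88 = 25.05 ft³/s
Q = Σ q = 71.87 ft³/s

71.9 ft³/s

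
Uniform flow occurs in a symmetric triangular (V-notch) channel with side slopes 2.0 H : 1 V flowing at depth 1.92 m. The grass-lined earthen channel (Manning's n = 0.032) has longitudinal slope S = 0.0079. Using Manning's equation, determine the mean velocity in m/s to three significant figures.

A = z·y² = 2.0×1.92² = 7.373 m²
P = 2y√(1+z²) = 2×1.92×√(1+2.0²) = 8.587 m
R = A/P = 7.373/8.587 = 0.8587 m
Q = (1/n)·A·R^(2/3)·S^(1/2) = (1/0.032) × 7.373 × 0.8587^(2/3) × 0.0079^(1/2) = 18.50 m³/s
V = Q/A = 18.50/7.373 = 2.509 m/s

2.51 m/s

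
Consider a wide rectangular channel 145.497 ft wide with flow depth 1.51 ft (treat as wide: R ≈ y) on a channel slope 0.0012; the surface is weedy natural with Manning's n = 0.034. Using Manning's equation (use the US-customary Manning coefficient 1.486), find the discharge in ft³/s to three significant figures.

438 ft³/s

A = b·y = 145.497 × 1.51 = 219.7 ft²
Wide channel: R ≈ y = 1.51 ft
Q = (1.486/n)·A·R^(2/3)·S^(1/2) = (1.486/0.034) × 219.7 × 1.510^(2/3) × 0.0012^(1/2) = 437.8 ft³/s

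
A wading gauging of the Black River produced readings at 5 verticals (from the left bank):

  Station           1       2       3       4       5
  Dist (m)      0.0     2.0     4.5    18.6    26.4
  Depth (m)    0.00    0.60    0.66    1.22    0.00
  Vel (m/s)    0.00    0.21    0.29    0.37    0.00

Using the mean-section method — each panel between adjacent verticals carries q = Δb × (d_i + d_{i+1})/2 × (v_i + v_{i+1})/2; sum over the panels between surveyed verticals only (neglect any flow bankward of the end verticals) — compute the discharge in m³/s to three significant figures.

5.71 m³/s

Panel 1-2: Δb = 2 m, d̄ = (0.00+0.60)/2 = 0.3, v̄ = (0.00+0.21)/2 = 0.105 → q = 2×0.3×0.105 = 0.06300 m³/s
Panel 2-3: Δb = 2.5 m, d̄ = (0.60+0.66)/2 = 0.63, v̄ = (0.21+0.29)/2 = 0.25 → q = 2.5×0.63×0.25 = 0.3938 m³/s
Panel 3-4: Δb = 14.1 m, d̄ = (0.66+1.22)/2 = 0.94, v̄ = (0.29+0.37)/2 = 0.33 → q = 14.1×0.94×0.33 = 4.374 m³/s
Panel 4-5: Δb = 7.8 m, d̄ = (1.22+0.00)/2 = 0.61, v̄ = (0.37+0.00)/2 = 0.185 → q = 7.8×0.61×0.185 = 0.8802 m³/s
Q = Σ q = 5.711 m³/s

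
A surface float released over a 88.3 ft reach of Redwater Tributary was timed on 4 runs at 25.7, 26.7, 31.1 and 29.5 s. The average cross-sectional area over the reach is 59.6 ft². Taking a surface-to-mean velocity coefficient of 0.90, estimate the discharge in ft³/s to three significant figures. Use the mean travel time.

t̄ = (25.7 + 26.7 + 31.1 + 29.5) / 4 = 28.25 s
v_surface = L / t̄ = 88.3 / 28.25 = 3.126 ft/s
v_mean = 0.90 × 3.126 = 2.813 ft/s
Q = A × v_mean = 59.6 × 2.813 = 167.7 ft³/s

168 ft³/s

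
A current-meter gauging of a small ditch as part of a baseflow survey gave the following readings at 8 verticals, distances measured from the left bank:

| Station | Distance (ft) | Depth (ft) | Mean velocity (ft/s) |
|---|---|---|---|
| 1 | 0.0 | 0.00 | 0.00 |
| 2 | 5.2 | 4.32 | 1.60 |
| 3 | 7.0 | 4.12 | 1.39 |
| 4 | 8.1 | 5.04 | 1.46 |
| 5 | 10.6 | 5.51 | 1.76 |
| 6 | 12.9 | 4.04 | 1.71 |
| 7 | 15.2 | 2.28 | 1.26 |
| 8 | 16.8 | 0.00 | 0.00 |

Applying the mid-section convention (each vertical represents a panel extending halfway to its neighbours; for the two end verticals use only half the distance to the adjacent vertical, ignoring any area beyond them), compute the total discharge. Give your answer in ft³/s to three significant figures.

w_2 = (7.0 − 0.0)/2 = 3.5 ft; q_2 = 1.60 × 4.32 × 3.5 = 24.19 ft³/s
w_3 = (8.1 − 5.2)/2 = 1.45 ft; q_3 = 1.39 × 4.12 × 1.45 = 8.304 ft³/s
w_4 = (10.6 − 7.0)/2 = 1.8 ft; q_4 = 1.46 × 5.04 × 1.8 = 13.25 ft³/s
w_5 = (12.9 − 8.1)/2 = 2.4 ft; q_5 = 1.76 × 5.51 × 2.4 = 23.27 ft³/s
w_6 = (15.2 − 10.6)/2 = 2.3 ft; q_6 = 1.71 × 4.04 × 2.3 = 15.89 ft³/s
w_7 = (16.8 − 12.9)/2 = 1.95 ft; q_7 = 1.26 × 2.28 × 1.95 = 5.602 ft³/s
Stations 1, 8 contribute zero (depth or velocity is 0).
Q = Σ qᵢ = 90.51 ft³/s

90.5 ft³/s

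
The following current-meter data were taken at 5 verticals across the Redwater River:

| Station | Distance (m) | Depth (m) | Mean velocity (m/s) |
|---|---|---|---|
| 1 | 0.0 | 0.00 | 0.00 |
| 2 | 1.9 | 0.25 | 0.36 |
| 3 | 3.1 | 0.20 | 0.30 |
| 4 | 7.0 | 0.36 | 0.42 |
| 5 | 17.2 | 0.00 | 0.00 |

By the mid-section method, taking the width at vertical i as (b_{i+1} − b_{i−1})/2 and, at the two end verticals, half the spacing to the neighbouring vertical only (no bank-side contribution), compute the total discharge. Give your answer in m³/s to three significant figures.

w_2 = (3.1 − 0.0)/2 = 1.55 m; q_2 = 0.36 × 0.25 × 1.55 = 0.1395 m³/s
w_3 = (7.0 − 1.9)/2 = 2.55 m; q_3 = 0.30 × 0.20 × 2.55 = 0.1530 m³/s
w_4 = (17.2 − 3.1)/2 = 7.05 m; q_4 = 0.42 × 0.36 × 7.05 = 1.066 m³/s
Stations 1, 5 contribute zero (depth or velocity is 0).
Q = Σ qᵢ = 1.358 m³/s

1.36 m³/s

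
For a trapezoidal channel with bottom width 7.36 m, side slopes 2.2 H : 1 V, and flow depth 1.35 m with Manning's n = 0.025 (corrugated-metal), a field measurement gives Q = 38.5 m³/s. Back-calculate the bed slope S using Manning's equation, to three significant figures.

0.00474

A = (b + z·y)·y = (7.36 + 2.2×1.35)×1.35 = 13.95 m²
P = b + 2y√(1+z²) = 7.36 + 2×1.35×√(1+2.2²) = 13.88 m
R = A/P = 13.95/13.88 = 1.004 m
S = (Q·n / (1·A·R^(2/3)))² = (38.5×0.025 / (1×13.95×1.003))² = 0.004736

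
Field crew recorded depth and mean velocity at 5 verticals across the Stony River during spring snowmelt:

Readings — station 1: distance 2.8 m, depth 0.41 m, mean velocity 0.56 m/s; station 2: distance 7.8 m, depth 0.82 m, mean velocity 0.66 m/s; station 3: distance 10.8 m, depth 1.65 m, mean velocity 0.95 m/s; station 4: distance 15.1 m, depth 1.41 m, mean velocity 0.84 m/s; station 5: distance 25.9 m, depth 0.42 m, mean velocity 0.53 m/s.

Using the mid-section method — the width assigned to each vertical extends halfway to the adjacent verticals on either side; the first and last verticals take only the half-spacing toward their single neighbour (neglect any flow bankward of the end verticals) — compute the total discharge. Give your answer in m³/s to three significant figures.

18.6 m³/s

w_1 = (7.8 − 2.8)/2 = 2.5 m; q_1 = 0.56 × 0.41 × 2.5 = 0.5740 m³/s
w_2 = (10.8 − 2.8)/2 = 4 m; q_2 = 0.66 × 0.82 × 4 = 2.165 m³/s
w_3 = (15.1 − 7.8)/2 = 3.65 m; q_3 = 0.95 × 1.65 × 3.65 = 5.721 m³/s
w_4 = (25.9 − 10.8)/2 = 7.55 m; q_4 = 0.84 × 1.41 × 7.55 = 8.942 m³/s
w_5 = (25.9 − 15.1)/2 = 5.4 m; q_5 = 0.53 × 0.42 × 5.4 = 1.202 m³/s
Q = Σ qᵢ = 18.60 m³/s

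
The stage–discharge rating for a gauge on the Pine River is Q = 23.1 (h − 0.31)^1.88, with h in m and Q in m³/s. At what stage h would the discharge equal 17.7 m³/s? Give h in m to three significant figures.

h − h₀ = (Q/C)^(1/b) = (17.7/23.1)^(1/1.88) = 0.8679 m
h = 0.31 + 0.8679 = 1.178 m

1.18 m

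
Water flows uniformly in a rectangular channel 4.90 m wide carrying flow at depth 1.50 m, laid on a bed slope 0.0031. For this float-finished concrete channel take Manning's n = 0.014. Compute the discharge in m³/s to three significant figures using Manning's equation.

27.9 m³/s

A = b·y = 4.90 × 1.50 = 7.350 m²
P = b + 2y = 4.90 + 2×1.50 = 7.900 m
R = A/P = 7.350/7.900 = 0.9304 m
Q = (1/n)·A·R^(2/3)·S^(1/2) = (1/0.014) × 7.350 × 0.9304^(2/3) × 0.0031^(1/2) = 27.86 m³/s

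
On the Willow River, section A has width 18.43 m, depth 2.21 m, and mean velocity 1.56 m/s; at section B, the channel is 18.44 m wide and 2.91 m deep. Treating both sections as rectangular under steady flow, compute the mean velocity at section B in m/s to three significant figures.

1.18 m/s

Q = A₁V₁ = (18.43×2.21) × 1.56 = 63.54 m³/s
A₂ = 18.44 × 2.91 = 53.66 m²
V₂ = Q/A₂ = 63.54/53.66 = 1.184 m/s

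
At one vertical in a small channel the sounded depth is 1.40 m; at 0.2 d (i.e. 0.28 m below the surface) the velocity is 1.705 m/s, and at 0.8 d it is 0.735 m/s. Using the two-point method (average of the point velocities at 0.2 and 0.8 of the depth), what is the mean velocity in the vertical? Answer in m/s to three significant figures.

1.22 m/s

v̄ = (1.705 + 0.735) / 2 = 1.220 m/s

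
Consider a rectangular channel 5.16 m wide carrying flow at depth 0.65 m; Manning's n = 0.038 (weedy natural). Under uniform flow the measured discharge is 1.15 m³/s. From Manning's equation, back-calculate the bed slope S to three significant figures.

0.000407

A = b·y = 5.16 × 0.65 = 3.354 m²
P = b + 2y = 5.16 + 2×0.65 = 6.460 m
R = A/P = 3.354/6.460 = 0.5192 m
S = (Q·n / (1·A·R^(2/3)))² = (1.15×0.038 / (1×3.354×0.6460))² = 0.0004068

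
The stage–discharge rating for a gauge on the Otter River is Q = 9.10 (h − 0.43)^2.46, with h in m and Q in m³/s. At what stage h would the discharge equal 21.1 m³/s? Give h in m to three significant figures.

h − h₀ = (Q/C)^(1/b) = (21.1/9.10)^(1/2.46) = 1.408 m
h = 0.43 + 1.408 = 1.838 m

1.84 m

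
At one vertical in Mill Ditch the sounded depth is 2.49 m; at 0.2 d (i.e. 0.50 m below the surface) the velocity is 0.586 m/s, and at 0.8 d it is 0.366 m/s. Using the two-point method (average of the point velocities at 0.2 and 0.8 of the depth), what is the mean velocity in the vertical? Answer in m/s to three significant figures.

0.476 m/s

v̄ = (0.586 + 0.366) / 2 = 0.4760 m/s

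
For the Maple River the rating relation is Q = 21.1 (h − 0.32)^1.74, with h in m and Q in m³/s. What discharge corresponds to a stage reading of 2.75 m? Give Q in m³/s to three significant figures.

98.9 m³/s

Q = 21.1 × (2.75 − 0.32)^1.74 = 21.1 × 2.43^1.74 = 98.91 m³/s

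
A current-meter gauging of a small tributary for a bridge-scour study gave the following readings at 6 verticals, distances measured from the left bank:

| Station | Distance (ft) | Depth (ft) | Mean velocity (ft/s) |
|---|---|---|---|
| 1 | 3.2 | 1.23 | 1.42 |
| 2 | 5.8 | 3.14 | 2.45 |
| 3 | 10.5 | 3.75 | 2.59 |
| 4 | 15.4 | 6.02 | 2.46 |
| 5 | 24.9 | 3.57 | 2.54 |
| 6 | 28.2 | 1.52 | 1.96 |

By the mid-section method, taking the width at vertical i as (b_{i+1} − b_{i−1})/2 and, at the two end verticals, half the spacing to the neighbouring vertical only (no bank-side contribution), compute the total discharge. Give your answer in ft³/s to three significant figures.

w_1 = (5.8 − 3.2)/2 = 1.3 ft; q_1 = 1.42 × 1.23 × 1.3 = 2.271 ft³/s
w_2 = (10.5 − 3.2)/2 = 3.65 ft; q_2 = 2.45 × 3.14 × 3.65 = 28.08 ft³/s
w_3 = (15.4 − 5.8)/2 = 4.8 ft; q_3 = 2.59 × 3.75 × 4.8 = 46.62 ft³/s
w_4 = (24.9 − 10.5)/2 = 7.2 ft; q_4 = 2.46 × 6.02 × 7.2 = 106.6 ft³/s
w_5 = (28.2 − 15.4)/2 = 6.4 ft; q_5 = 2.54 × 3.57 × 6.4 = 58.03 ft³/s
w_6 = (28.2 − 24.9)/2 = 1.65 ft; q_6 = 1.96 × 1.52 × 1.65 = 4.916 ft³/s
Q = Σ qᵢ = 246.5 ft³/s

247 ft³/s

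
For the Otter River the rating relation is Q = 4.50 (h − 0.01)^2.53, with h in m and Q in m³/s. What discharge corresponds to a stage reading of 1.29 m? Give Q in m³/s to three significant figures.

8.40 m³/s

Q = 4.50 × (1.29 − 0.01)^2.53 = 4.50 × 1.28^2.53 = 8.403 m³/s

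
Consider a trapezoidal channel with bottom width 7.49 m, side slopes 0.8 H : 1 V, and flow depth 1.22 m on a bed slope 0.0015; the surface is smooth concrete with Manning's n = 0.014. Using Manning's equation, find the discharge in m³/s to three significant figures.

28.1 m³/s

A = (b + z·y)·y = (7.49 + 0.8×1.22)×1.22 = 10.33 m²
P = b + 2y√(1+z²) = 7.49 + 2×1.22×√(1+0.8²) = 10.61 m
R = A/P = 10.33/10.61 = 0.9730 m
Q = (1/n)·A·R^(2/3)·S^(1/2) = (1/0.014) × 10.33 × 0.9730^(2/3) × 0.0015^(1/2) = 28.06 m³/s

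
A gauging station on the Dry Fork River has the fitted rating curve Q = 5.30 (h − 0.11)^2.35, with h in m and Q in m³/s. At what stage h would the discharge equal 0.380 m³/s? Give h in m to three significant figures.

h − h₀ = (Q/C)^(1/b) = (0.380/5.30)^(1/2.35) = 0.3258 m
h = 0.11 + 0.3258 = 0.4358 m

0.436 m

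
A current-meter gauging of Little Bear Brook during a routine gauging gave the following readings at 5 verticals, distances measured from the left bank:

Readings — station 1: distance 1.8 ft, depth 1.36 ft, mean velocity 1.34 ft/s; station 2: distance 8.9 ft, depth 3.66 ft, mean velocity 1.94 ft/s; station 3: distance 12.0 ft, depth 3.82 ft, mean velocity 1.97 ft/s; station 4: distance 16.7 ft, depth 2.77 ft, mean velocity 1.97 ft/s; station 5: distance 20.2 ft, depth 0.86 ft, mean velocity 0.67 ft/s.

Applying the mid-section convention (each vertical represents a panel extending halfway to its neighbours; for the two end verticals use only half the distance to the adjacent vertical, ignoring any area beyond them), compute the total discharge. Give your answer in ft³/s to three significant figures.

w_1 = (8.9 − 1.8)/2 = 3.55 ft; q_1 = 1.34 × 1.36 × 3.55 = 6.470 ft³/s
w_2 = (12.0 − 1.8)/2 = 5.1 ft; q_2 = 1.94 × 3.66 × 5.1 = 36.21 ft³/s
w_3 = (16.7 − 8.9)/2 = 3.9 ft; q_3 = 1.97 × 3.82 × 3.9 = 29.35 ft³/s
w_4 = (20.2 − 12.0)/2 = 4.1 ft; q_4 = 1.97 × 2.77 × 4.1 = 22.37 ft³/s
w_5 = (20.2 − 16.7)/2 = 1.75 ft; q_5 = 0.67 × 0.86 × 1.75 = 1.008 ft³/s
Q = Σ qᵢ = 95.41 ft³/s

95.4 ft³/s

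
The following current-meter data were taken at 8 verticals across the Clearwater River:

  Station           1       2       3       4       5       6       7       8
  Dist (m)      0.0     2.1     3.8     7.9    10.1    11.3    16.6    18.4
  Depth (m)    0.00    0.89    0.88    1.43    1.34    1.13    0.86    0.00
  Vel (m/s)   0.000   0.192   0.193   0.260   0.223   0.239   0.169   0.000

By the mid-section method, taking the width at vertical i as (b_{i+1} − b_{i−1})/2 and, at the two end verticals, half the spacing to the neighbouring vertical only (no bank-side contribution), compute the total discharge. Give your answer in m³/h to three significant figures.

14000 m³/h

w_2 = (3.8 − 0.0)/2 = 1.9 m; q_2 = 0.192 × 0.89 × 1.9 = 0.3247 m³/s
w_3 = (7.9 − 2.1)/2 = 2.9 m; q_3 = 0.193 × 0.88 × 2.9 = 0.4925 m³/s
w_4 = (10.1 − 3.8)/2 = 3.15 m; q_4 = 0.260 × 1.43 × 3.15 = 1.171 m³/s
w_5 = (11.3 − 7.9)/2 = 1.7 m; q_5 = 0.223 × 1.34 × 1.7 = 0.5080 m³/s
w_6 = (16.6 − 10.1)/2 = 3.25 m; q_6 = 0.239 × 1.13 × 3.25 = 0.8777 m³/s
w_7 = (18.4 − 11.3)/2 = 3.55 m; q_7 = 0.169 × 0.86 × 3.55 = 0.5160 m³/s
Stations 1, 8 contribute zero (depth or velocity is 0).
Q = Σ qᵢ = 3.890 m³/s
= 3.890 × 3600 = 14000 m³/h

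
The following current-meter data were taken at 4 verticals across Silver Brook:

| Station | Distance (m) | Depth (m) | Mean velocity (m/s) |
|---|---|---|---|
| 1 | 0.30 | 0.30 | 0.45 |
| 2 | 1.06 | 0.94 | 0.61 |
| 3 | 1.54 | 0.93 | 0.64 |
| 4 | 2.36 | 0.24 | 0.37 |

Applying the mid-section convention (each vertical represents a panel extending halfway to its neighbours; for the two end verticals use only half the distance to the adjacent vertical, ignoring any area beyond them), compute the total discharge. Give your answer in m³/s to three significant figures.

0.830 m³/s

w_1 = (1.06 − 0.30)/2 = 0.38 m; q_1 = 0.45 × 0.30 × 0.38 = 0.05130 m³/s
w_2 = (1.54 − 0.30)/2 = 0.62 m; q_2 = 0.61 × 0.94 × 0.62 = 0.3555 m³/s
w_3 = (2.36 − 1.06)/2 = 0.65 m; q_3 = 0.64 × 0.93 × 0.65 = 0.3869 m³/s
w_4 = (2.36 − 1.54)/2 = 0.41 m; q_4 = 0.37 × 0.24 × 0.41 = 0.03641 m³/s
Q = Σ qᵢ = 0.8301 m³/s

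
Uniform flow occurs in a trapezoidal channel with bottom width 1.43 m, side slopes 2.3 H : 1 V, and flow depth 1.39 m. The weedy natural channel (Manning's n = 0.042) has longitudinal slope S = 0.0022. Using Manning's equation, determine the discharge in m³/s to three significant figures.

6.01 m³/s

A = (b + z·y)·y = (1.43 + 2.3×1.39)×1.39 = 6.432 m²
P = b + 2y√(1+z²) = 1.43 + 2×1.39×√(1+2.3²) = 8.402 m
R = A/P = 6.432/8.402 = 0.7655 m
Q = (1/n)·A·R^(2/3)·S^(1/2) = (1/0.042) × 6.432 × 0.7655^(2/3) × 0.0022^(1/2) = 6.010 m³/s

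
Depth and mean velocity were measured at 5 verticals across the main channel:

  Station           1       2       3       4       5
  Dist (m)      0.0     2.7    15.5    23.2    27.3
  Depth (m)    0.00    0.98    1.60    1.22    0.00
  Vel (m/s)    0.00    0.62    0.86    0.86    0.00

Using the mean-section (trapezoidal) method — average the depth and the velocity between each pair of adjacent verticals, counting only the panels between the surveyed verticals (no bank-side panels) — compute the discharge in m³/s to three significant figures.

23.0 m³/s

Panel 1-2: Δb = 2.7 m, d̄ = (0.00+0.98)/2 = 0.49, v̄ = (0.00+0.62)/2 = 0.31 → q = 2.7×0.49×0.31 = 0.4101 m³/s
Panel 2-3: Δb = 12.8 m, d̄ = (0.98+1.60)/2 = 1.29, v̄ = (0.62+0.86)/2 = 0.74 → q = 12.8×1.29×0.74 = 12.22 m³/s
Panel 3-4: Δb = 7.7 m, d̄ = (1.60+1.22)/2 = 1.41, v̄ = (0.86+0.86)/2 = 0.86 → q = 7.7×1.41×0.86 = 9.337 m³/s
Panel 4-5: Δb = 4.1 m, d̄ = (1.22+0.00)/2 = 0.61, v̄ = (0.86+0.00)/2 = 0.43 → q = 4.1×0.61×0.43 = 1.075 m³/s
Q = Σ q = 23.04 m³/s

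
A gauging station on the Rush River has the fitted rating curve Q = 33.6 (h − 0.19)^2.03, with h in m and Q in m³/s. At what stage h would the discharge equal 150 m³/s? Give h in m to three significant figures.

h − h₀ = (Q/C)^(1/b) = (150/33.6)^(1/2.03) = 2.090 m
h = 0.19 + 2.090 = 2.280 m

2.28 m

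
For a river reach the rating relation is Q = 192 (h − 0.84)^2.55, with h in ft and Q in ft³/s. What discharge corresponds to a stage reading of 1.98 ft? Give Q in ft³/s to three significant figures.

Q = 192 × (1.98 − 0.84)^2.55 = 192 × 1.14^2.55 = 268.2 ft³/s

268 ft³/s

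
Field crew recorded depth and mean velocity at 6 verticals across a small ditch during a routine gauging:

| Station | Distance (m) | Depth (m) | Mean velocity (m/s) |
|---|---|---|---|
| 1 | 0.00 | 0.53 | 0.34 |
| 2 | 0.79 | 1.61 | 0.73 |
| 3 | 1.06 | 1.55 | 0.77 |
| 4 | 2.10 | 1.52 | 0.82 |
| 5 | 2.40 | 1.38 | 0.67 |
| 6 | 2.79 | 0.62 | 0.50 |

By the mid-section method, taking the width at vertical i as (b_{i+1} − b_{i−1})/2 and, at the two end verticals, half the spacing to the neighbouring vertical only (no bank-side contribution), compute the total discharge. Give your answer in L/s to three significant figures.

w_1 = (0.79 − 0.00)/2 = 0.395 m; q_1 = 0.34 × 0.53 × 0.395 = 0.07118 m³/s
w_2 = (1.06 − 0.00)/2 = 0.53 m; q_2 = 0.73 × 1.61 × 0.53 = 0.6229 m³/s
w_3 = (2.10 − 0.79)/2 = 0.655 m; q_3 = 0.77 × 1.55 × 0.655 = 0.7817 m³/s
w_4 = (2.40 − 1.06)/2 = 0.67 m; q_4 = 0.82 × 1.52 × 0.67 = 0.8351 m³/s
w_5 = (2.79 − 2.10)/2 = 0.345 m; q_5 = 0.67 × 1.38 × 0.345 = 0.3190 m³/s
w_6 = (2.79 − 2.40)/2 = 0.195 m; q_6 = 0.50 × 0.62 × 0.195 = 0.06045 m³/s
Q = Σ qᵢ = 2.690 m³/s
= 2.690 × 1000 = 2690 L/s

2690 L/s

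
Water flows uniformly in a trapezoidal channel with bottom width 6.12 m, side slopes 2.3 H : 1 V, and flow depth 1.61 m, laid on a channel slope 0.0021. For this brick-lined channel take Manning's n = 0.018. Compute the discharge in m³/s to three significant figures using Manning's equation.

A = (b + z·y)·y = (6.12 + 2.3×1.61)×1.61 = 15.82 m²
P = b + 2y√(1+z²) = 6.12 + 2×1.61×√(1+2.3²) = 14.20 m
R = A/P = 15.82/14.20 = 1.114 m
Q = (1/n)·A·R^(2/3)·S^(1/2) = (1/0.018) × 15.82 × 1.114^(2/3) × 0.0021^(1/2) = 43.27 m³/s

43.3 m³/s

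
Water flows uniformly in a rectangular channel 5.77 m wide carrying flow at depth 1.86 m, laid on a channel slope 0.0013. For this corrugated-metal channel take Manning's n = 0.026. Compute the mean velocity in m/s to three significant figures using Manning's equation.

A = b·y = 5.77 × 1.86 = 10.73 m²
P = b + 2y = 5.77 + 2×1.86 = 9.490 m
R = A/P = 10.73/9.490 = 1.131 m
Q = (1/n)·A·R^(2/3)·S^(1/2) = (1/0.026) × 10.73 × 1.131^(2/3) × 0.0013^(1/2) = 16.15 m³/s
V = Q/A = 16.15/10.73 = 1.505 m/s

1.51 m/s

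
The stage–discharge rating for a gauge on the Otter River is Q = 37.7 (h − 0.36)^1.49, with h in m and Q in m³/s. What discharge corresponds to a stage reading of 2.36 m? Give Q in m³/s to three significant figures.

Q = 37.7 × (2.36 − 0.36)^1.49 = 37.7 × 2^1.49 = 105.9 m³/s

106 m³/s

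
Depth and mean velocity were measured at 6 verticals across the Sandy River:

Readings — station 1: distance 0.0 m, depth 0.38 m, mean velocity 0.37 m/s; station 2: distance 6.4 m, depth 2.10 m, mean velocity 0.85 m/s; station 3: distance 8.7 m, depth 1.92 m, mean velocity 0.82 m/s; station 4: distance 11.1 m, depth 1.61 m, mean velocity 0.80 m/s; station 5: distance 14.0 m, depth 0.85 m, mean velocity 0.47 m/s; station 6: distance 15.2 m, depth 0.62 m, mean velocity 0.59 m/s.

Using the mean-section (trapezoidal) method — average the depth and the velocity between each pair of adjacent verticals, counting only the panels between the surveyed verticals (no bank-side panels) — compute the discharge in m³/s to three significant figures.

Panel 1-2: Δb = 6.4 m, d̄ = (0.38+2.10)/2 = 1.24, v̄ = (0.37+0.85)/2 = 0.61 → q = 6.4×1.24×0.61 = 4.841 m³/s
Panel 2-3: Δb = 2.3 m, d̄ = (2.10+1.92)/2 = 2.01, v̄ = (0.85+0.82)/2 = 0.835 → q = 2.3×2.01×0.835 = 3.860 m³/s
Panel 3-4: Δb = 2.4 m, d̄ = (1.92+1.61)/2 = 1.765, v̄ = (0.82+0.80)/2 = 0.81 → q = 2.4×1.765×0.81 = 3.431 m³/s
Panel 4-5: Δb = 2.9 m, d̄ = (1.61+0.85)/2 = 1.23, v̄ = (0.80+0.47)/2 = 0.635 → q = 2.9×1.23×0.635 = 2.265 m³/s
Panel 5-6: Δb = 1.2 m, d̄ = (0.85+0.62)/2 = 0.735, v̄ = (0.47+0.59)/2 = 0.53 → q = 1.2×0.735×0.53 = 0.4675 m³/s
Q = Σ q = 14.86 m³/s

14.9 m³/s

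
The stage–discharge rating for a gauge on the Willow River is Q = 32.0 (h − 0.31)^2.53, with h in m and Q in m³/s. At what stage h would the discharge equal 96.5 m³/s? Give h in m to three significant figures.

1.86 m

h − h₀ = (Q/C)^(1/b) = (96.5/32.0)^(1/2.53) = 1.547 m
h = 0.31 + 1.547 = 1.857 m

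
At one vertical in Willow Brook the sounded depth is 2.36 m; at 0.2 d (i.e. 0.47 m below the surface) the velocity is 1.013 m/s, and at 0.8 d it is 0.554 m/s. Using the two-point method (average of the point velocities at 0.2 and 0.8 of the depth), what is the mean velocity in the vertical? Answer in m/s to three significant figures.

0.784 m/s

v̄ = (1.013 + 0.554) / 2 = 0.7835 m/s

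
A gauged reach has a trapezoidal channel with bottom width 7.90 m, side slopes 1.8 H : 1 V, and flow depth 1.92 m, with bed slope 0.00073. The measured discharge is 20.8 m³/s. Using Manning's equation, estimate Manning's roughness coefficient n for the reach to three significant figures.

0.0351

A = (b + z·y)·y = (7.90 + 1.8×1.92)×1.92 = 21.80 m²
P = b + 2y√(1+z²) = 7.90 + 2×1.92×√(1+1.8²) = 15.81 m
R = A/P = 21.80/15.81 = 1.379 m
n = (1/Q)·A·R^(2/3)·S^(1/2) = (1/20.8) × 21.80 × 1.239 × 0.02702 = 0.03509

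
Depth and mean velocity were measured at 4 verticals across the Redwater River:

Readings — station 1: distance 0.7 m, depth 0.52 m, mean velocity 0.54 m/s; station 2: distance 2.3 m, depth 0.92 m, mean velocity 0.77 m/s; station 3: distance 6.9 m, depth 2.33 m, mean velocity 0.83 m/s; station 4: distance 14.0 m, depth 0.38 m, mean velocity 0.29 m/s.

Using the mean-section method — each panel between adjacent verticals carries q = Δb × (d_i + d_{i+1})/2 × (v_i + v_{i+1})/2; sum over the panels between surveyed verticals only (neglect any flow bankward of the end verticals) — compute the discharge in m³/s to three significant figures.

12.1 m³/s

Panel 1-2: Δb = 1.6 m, d̄ = (0.52+0.92)/2 = 0.72, v̄ = (0.54+0.77)/2 = 0.655 → q = 1.6×0.72×0.655 = 0.7546 m³/s
Panel 2-3: Δb = 4.6 m, d̄ = (0.92+2.33)/2 = 1.625, v̄ = (0.77+0.83)/2 = 0.8 → q = 4.6×1.625×0.8 = 5.980 m³/s
Panel 3-4: Δb = 7.1 m, d̄ = (2.33+0.38)/2 = 1.355, v̄ = (0.83+0.29)/2 = 0.56 → q = 7.1×1.355×0.56 = 5.387 m³/s
Q = Σ q = 12.12 m³/s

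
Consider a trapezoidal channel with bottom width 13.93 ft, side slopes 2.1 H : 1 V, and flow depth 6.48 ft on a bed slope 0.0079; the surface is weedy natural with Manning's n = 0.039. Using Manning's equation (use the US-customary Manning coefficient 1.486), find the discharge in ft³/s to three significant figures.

1540 ft³/s

A = (b + z·y)·y = (13.93 + 2.1×6.48)×6.48 = 178.4 ft²
P = b + 2y√(1+z²) = 13.93 + 2×6.48×√(1+2.1²) = 44.07 ft
R = A/P = 178.4/44.07 = 4.049 ft
Q = (1.486/n)·A·R^(2/3)·S^(1/2) = (1.486/0.039) × 178.4 × 4.049^(2/3) × 0.0079^(1/2) = 1535 ft³/s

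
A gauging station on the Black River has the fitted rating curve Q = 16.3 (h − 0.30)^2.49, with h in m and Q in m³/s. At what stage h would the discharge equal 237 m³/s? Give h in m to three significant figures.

h − h₀ = (Q/C)^(1/b) = (237/16.3)^(1/2.49) = 2.930 m
h = 0.30 + 2.930 = 3.230 m

3.23 m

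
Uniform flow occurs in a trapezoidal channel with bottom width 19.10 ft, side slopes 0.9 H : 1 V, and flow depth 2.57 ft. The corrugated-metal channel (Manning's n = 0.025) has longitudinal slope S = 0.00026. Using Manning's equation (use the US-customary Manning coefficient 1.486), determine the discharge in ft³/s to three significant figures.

A = (b + z·y)·y = (19.10 + 0.9×2.57)×2.57 = 55.03 ft²
P = b + 2y√(1+z²) = 19.10 + 2×2.57×√(1+0.9²) = 26.02 ft
R = A/P = 55.03/26.02 = 2.115 ft
Q = (1.486/n)·A·R^(2/3)·S^(1/2) = (1.486/0.025) × 55.03 × 2.115^(2/3) × 0.00026^(1/2) = 86.92 ft³/s

86.9 ft³/s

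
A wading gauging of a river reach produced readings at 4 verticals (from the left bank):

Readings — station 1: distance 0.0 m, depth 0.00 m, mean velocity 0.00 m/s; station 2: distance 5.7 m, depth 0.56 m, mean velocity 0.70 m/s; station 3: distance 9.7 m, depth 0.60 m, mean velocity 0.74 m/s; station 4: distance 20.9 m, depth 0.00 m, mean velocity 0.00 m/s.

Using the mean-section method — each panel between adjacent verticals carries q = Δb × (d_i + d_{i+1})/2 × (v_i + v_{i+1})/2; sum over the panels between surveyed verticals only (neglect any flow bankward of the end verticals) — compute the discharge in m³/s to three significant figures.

3.47 m³/s

Panel 1-2: Δb = 5.7 m, d̄ = (0.00+0.56)/2 = 0.28, v̄ = (0.00+0.70)/2 = 0.35 → q = 5.7×0.28×0.35 = 0.5586 m³/s
Panel 2-3: Δb = 4 m, d̄ = (0.56+0.60)/2 = 0.58, v̄ = (0.70+0.74)/2 = 0.72 → q = 4×0.58×0.72 = 1.670 m³/s
Panel 3-4: Δb = 11.2 m, d̄ = (0.60+0.00)/2 = 0.3, v̄ = (0.74+0.00)/2 = 0.37 → q = 11.2×0.3×0.37 = 1.243 m³/s
Q = Σ q = 3.472 m³/s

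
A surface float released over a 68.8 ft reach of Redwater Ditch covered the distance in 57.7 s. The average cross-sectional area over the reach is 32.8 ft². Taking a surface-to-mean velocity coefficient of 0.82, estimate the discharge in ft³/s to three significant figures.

v_surface = L / t̄ = 68.8 / 57.7 = 1.192 ft/s
v_mean = 0.82 × 1.192 = 0.9777 ft/s
Q = A × v_mean = 32.8 × 0.9777 = 32.07 ft³/s

32.1 ft³/s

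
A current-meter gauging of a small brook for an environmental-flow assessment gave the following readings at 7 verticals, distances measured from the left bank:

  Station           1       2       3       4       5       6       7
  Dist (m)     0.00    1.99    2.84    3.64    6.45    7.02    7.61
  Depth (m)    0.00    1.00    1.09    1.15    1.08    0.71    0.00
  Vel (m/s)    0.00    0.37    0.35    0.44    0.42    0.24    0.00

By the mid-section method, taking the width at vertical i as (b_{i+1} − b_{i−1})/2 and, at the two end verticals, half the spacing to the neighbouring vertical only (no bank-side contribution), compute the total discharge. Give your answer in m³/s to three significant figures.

2.62 m³/s

w_2 = (2.84 − 0.00)/2 = 1.42 m; q_2 = 0.37 × 1.00 × 1.42 = 0.5254 m³/s
w_3 = (3.64 − 1.99)/2 = 0.825 m; q_3 = 0.35 × 1.09 × 0.825 = 0.3147 m³/s
w_4 = (6.45 − 2.84)/2 = 1.805 m; q_4 = 0.44 × 1.15 × 1.805 = 0.9133 m³/s
w_5 = (7.02 − 3.64)/2 = 1.69 m; q_5 = 0.42 × 1.08 × 1.69 = 0.7666 m³/s
w_6 = (7.61 − 6.45)/2 = 0.58 m; q_6 = 0.24 × 0.71 × 0.58 = 0.09883 m³/s
Stations 1, 7 contribute zero (depth or velocity is 0).
Q = Σ qᵢ = 2.619 m³/s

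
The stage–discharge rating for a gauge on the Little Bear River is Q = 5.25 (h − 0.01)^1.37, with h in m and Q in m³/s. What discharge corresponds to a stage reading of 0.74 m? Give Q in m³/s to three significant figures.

Q = 5.25 × (0.74 − 0.01)^1.37 = 5.25 × 0.73^1.37 = 3.411 m³/s

3.41 m³/s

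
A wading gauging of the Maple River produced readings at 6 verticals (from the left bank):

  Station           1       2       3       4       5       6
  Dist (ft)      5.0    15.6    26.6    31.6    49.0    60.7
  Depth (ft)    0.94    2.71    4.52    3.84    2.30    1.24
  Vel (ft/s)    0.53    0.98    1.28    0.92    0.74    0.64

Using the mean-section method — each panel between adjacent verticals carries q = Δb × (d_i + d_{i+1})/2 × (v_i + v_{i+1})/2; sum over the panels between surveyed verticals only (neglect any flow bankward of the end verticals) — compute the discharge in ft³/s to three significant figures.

141 ft³/s

Panel 1-2: Δb = 10.6 ft, d̄ = (0.94+2.71)/2 = 1.825, v̄ = (0.53+0.98)/2 = 0.755 → q = 10.6×1.825×0.755 = 14.61 ft³/s
Panel 2-3: Δb = 11 ft, d̄ = (2.71+4.52)/2 = 3.615, v̄ = (0.98+1.28)/2 = 1.13 → q = 11×3.615×1.13 = 44.93 ft³/s
Panel 3-4: Δb = 5 ft, d̄ = (4.52+3.84)/2 = 4.18, v̄ = (1.28+0.92)/2 = 1.1 → q = 5×4.18×1.1 = 22.99 ft³/s
Panel 4-5: Δb = 17.4 ft, d̄ = (3.84+2.30)/2 = 3.07, v̄ = (0.92+0.74)/2 = 0.83 → q = 17.4×3.07×0.83 = 44.34 ft³/s
Panel 5-6: Δb = 11.7 ft, d̄ = (2.30+1.24)/2 = 1.77, v̄ = (0.74+0.64)/2 = 0.69 → q = 11.7×1.77×0.69 = 14.29 ft³/s
Q = Σ q = 141.2 ft³/s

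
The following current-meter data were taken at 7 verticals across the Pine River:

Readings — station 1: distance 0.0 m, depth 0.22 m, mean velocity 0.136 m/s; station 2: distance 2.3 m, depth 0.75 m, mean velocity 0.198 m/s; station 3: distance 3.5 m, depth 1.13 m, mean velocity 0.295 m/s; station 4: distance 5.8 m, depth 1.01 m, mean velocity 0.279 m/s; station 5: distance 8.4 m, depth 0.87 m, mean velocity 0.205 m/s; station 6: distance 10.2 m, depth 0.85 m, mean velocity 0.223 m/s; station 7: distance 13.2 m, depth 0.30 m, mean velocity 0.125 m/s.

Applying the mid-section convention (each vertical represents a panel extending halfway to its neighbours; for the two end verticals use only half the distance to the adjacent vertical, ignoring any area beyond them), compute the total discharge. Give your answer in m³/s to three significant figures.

2.47 m³/s

w_1 = (2.3 − 0.0)/2 = 1.15 m; q_1 = 0.136 × 0.22 × 1.15 = 0.03441 m³/s
w_2 = (3.5 − 0.0)/2 = 1.75 m; q_2 = 0.198 × 0.75 × 1.75 = 0.2599 m³/s
w_3 = (5.8 − 2.3)/2 = 1.75 m; q_3 = 0.295 × 1.13 × 1.75 = 0.5834 m³/s
w_4 = (8.4 − 3.5)/2 = 2.45 m; q_4 = 0.279 × 1.01 × 2.45 = 0.6904 m³/s
w_5 = (10.2 − 5.8)/2 = 2.2 m; q_5 = 0.205 × 0.87 × 2.2 = 0.3924 m³/s
w_6 = (13.2 − 8.4)/2 = 2.4 m; q_6 = 0.223 × 0.85 × 2.4 = 0.4549 m³/s
w_7 = (13.2 − 10.2)/2 = 1.5 m; q_7 = 0.125 × 0.30 × 1.5 = 0.05625 m³/s
Q = Σ qᵢ = 2.472 m³/s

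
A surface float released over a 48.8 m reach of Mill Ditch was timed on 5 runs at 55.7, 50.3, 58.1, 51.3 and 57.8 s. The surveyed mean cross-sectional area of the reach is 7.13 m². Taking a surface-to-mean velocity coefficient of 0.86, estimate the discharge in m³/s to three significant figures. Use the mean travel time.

5.48 m³/s

t̄ = (55.7 + 50.3 + 58.1 + 51.3 + 57.8) / 5 = 54.64 s
v_surface = L / t̄ = 48.8 / 54.64 = 0.8931 m/s
v_mean = 0.86 × 0.8931 = 0.7681 m/s
Q = A × v_mean = 7.13 × 0.7681 = 5.476 m³/s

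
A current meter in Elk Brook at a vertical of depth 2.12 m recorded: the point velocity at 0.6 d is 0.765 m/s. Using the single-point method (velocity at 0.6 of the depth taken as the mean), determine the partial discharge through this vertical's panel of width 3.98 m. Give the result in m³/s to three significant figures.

v̄ = v₀.₆ = 0.765 m/s
q = v̄ × d × w = 0.7650 × 2.12 × 3.98 = 6.455 m³/s

6.45 m³/s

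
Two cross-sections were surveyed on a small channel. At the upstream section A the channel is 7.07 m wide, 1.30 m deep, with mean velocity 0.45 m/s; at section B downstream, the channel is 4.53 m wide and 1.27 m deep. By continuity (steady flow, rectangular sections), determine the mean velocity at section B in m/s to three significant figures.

0.719 m/s

Q = A₁V₁ = (7.07×1.30) × 0.45 = 4.136 m³/s
A₂ = 4.53 × 1.27 = 5.753 m²
V₂ = Q/A₂ = 4.136/5.753 = 0.7189 m/s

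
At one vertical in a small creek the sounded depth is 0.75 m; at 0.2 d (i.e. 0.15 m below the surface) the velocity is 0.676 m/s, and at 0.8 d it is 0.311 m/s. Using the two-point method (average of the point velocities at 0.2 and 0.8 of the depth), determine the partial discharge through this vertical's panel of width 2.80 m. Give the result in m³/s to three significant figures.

v̄ = (0.676 + 0.311) / 2 = 0.4935 m/s
q = v̄ × d × w = 0.4935 × 0.75 × 2.80 = 1.036 m³/s

1.04 m³/s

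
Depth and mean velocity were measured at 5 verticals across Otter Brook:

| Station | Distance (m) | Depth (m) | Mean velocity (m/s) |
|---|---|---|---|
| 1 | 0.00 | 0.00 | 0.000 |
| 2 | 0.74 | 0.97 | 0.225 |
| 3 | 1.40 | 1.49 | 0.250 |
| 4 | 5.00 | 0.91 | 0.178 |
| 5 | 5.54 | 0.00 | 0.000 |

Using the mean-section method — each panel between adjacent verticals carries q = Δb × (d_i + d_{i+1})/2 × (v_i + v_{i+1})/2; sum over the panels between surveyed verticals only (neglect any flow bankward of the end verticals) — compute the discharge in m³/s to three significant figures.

Panel 1-2: Δb = 0.74 m, d̄ = (0.00+0.97)/2 = 0.485, v̄ = (0.000+0.225)/2 = 0.1125 → q = 0.74×0.485×0.1125 = 0.04038 m³/s
Panel 2-3: Δb = 0.66 m, d̄ = (0.97+1.49)/2 = 1.23, v̄ = (0.225+0.250)/2 = 0.2375 → q = 0.66×1.23×0.2375 = 0.1928 m³/s
Panel 3-4: Δb = 3.6 m, d̄ = (1.49+0.91)/2 = 1.2, v̄ = (0.250+0.178)/2 = 0.214 → q = 3.6×1.2×0.214 = 0.9245 m³/s
Panel 4-5: Δb = 0.54 m, d̄ = (0.91+0.00)/2 = 0.455, v̄ = (0.178+0.000)/2 = 0.089 → q = 0.54×0.455×0.089 = 0.02187 m³/s
Q = Σ q = 1.180 m³/s

1.18 m³/s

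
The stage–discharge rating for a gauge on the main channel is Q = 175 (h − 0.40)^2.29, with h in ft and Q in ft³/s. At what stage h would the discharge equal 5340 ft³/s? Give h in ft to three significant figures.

4.85 ft

h − h₀ = (Q/C)^(1/b) = (5340/175)^(1/2.29) = 4.449 ft
h = 0.40 + 4.449 = 4.849 ft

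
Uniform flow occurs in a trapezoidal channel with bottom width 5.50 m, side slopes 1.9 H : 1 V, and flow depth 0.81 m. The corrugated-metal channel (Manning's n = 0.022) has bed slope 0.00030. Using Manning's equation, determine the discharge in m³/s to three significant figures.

3.32 m³/s

A = (b + z·y)·y = (5.50 + 1.9×0.81)×0.81 = 5.702 m²
P = b + 2y√(1+z²) = 5.50 + 2×0.81×√(1+1.9²) = 8.978 m
R = A/P = 5.702/8.978 = 0.6350 m
Q = (1/n)·A·R^(2/3)·S^(1/2) = (1/0.022) × 5.702 × 0.6350^(2/3) × 0.00030^(1/2) = 3.316 m³/s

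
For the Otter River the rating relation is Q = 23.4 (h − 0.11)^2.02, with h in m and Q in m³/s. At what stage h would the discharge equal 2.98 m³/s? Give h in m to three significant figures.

h − h₀ = (Q/C)^(1/b) = (2.98/23.4)^(1/2.02) = 0.3605 m
h = 0.11 + 0.3605 = 0.4705 m

0.471 m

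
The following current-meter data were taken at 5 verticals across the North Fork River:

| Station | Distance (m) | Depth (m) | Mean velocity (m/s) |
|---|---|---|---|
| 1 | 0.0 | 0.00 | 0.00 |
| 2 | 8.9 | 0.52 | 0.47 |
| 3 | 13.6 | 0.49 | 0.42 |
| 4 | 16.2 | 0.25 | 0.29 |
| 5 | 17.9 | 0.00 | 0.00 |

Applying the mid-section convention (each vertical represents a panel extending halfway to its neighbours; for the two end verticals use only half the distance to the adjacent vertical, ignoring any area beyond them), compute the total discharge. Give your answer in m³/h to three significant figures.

w_2 = (13.6 − 0.0)/2 = 6.8 m; q_2 = 0.47 × 0.52 × 6.8 = 1.662 m³/s
w_3 = (16.2 − 8.9)/2 = 3.65 m; q_3 = 0.42 × 0.49 × 3.65 = 0.7512 m³/s
w_4 = (17.9 − 13.6)/2 = 2.15 m; q_4 = 0.29 × 0.25 × 2.15 = 0.1559 m³/s
Stations 1, 5 contribute zero (depth or velocity is 0).
Q = Σ qᵢ = 2.569 m³/s
= 2.569 × 3600 = 9248 m³/h

9250 m³/h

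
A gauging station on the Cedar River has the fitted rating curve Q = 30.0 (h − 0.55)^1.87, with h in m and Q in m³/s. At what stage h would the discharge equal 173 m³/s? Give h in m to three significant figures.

3.10 m

h − h₀ = (Q/C)^(1/b) = (173/30.0)^(1/1.87) = 2.552 m
h = 0.55 + 2.552 = 3.102 m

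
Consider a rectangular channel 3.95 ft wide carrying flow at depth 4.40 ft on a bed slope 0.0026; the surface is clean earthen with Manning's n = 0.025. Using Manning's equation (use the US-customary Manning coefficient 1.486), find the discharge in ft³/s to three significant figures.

A = b·y = 3.95 × 4.40 = 17.38 ft²
P = b + 2y = 3.95 + 2×4.40 = 12.75 ft
R = A/P = 17.38/12.75 = 1.363 ft
Q = (1.486/n)·A·R^(2/3)·S^(1/2) = (1.486/0.025) × 17.38 × 1.363^(2/3) × 0.0026^(1/2) = 64.76 ft³/s

64.8 ft³/s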